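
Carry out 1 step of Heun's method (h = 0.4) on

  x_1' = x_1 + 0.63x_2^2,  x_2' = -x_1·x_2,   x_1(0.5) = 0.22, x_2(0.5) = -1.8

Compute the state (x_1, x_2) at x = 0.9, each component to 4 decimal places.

1.2367, -1.3516

Heun on (x_1,x_2): k1 = f(x_n, state_n); k2 = f(x_n + h, state_n + h·k1); state_{n+1} = state_n + (h/2)·(k1 + k2).
0.500000: (0.220000, -1.800000)
  k1 = (2.261200, 0.396000)
  predictor → (1.124480, -1.641600)
  k2 = (2.822236, 1.845946)
  → (1.236687, -1.351611)
(x_1(0.9), x_2(0.9)) ≈ (1.2367, -1.3516)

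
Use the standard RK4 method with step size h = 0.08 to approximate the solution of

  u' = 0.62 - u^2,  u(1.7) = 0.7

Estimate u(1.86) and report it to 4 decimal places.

0.7186

RK4: k1 = f(x_n, u_n); k2 = f(x_n + h/2, u_n + (h/2)·k1); k3 = f(x_n + h/2, u_n + (h/2)·k2); k4 = f(x_n + h, u_n + h·k3); u_{n+1} = u_n + (h/6)·(k1 + 2k2 + 2k3 + k4).
x=1.700000, u=0.700000:
  k1 = f(1.700000, 0.700000) = 0.130000
  k2 = f(1.740000, 0.705200) = 0.122693
  k3 = f(1.740000, 0.704908) = 0.123105
  k4 = f(1.780000, 0.709848) = 0.116115
  u ← 0.700000 + (0.08/6)·(k1 + 2k2 + 2k3 + k4) = 0.709836
x=1.780000, u=0.709836:
  k1 = f(1.780000, 0.709836) = 0.116133
  k2 = f(1.820000, 0.714481) = 0.109516
  k3 = f(1.820000, 0.714217) = 0.109894
  k4 = f(1.860000, 0.718628) = 0.103574
  u ← 0.709836 + (0.08/6)·(k1 + 2k2 + 2k3 + k4) = 0.718617
u(1.86) ≈ 0.7186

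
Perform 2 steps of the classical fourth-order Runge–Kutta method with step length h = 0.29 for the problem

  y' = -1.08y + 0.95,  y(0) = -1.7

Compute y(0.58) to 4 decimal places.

-0.4993

RK4: k1 = f(t_n, y_n); k2 = f(t_n + h/2, y_n + (h/2)·k1); k3 = f(t_n + h/2, y_n + (h/2)·k2); k4 = f(t_n + h, y_n + h·k3); y_{n+1} = y_n + (h/6)·(k1 + 2k2 + 2k3 + k4).
t=0.000000, y=-1.700000:
  k1 = f(0.000000, -1.700000) = 2.786000
  k2 = f(0.145000, -1.296030) = 2.349712
  k3 = f(0.145000, -1.359292) = 2.418035
  k4 = f(0.290000, -0.998770) = 2.028671
  y ← -1.700000 + (0.29/6)·(k1 + 2k2 + 2k3 + k4) = -1.006409
t=0.290000, y=-1.006409:
  k1 = f(0.290000, -1.006409) = 2.036921
  k2 = f(0.435000, -0.711055) = 1.717939
  k3 = f(0.435000, -0.757307) = 1.767892
  k4 = f(0.580000, -0.493720) = 1.483218
  y ← -1.006409 + (0.29/6)·(k1 + 2k2 + 2k3 + k4) = -0.499305
y(0.58) ≈ -0.4993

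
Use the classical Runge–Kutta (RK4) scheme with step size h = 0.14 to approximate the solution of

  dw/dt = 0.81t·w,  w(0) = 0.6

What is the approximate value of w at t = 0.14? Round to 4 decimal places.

RK4: k1 = f(t_n, w_n); k2 = f(t_n + h/2, w_n + (h/2)·k1); k3 = f(t_n + h/2, w_n + (h/2)·k2); k4 = f(t_n + h, w_n + h·k3); w_{n+1} = w_n + (h/6)·(k1 + 2k2 + 2k3 + k4).
t=0.000000, w=0.600000:
  k1 = f(0.000000, 0.600000) = 0.000000
  k2 = f(0.070000, 0.600000) = 0.034020
  k3 = f(0.070000, 0.602381) = 0.034155
  k4 = f(0.140000, 0.604782) = 0.068582
  w ← 0.600000 + (0.14/6)·(k1 + 2k2 + 2k3 + k4) = 0.604782
w(0.14) ≈ 0.6048

0.6048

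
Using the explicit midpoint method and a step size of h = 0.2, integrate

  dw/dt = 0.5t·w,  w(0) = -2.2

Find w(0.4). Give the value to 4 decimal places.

-2.2893

Midpoint: k1 = f(t_n, w_n); k2 = f(t_n + h/2, w_n + (h/2)·k1); w_{n+1} = w_n + h·k2.
t=0.000000, w=-2.200000:
  k1 = f(0.000000, -2.200000) = 0.000000
  k2 = f(0.100000, -2.200000) = -0.110000
  w ← -2.200000 + 0.2·(-0.110000) = -2.222000
t=0.200000, w=-2.222000:
  k1 = f(0.200000, -2.222000) = -0.222200
  k2 = f(0.300000, -2.244220) = -0.336633
  w ← -2.222000 + 0.2·(-0.336633) = -2.289327
w(0.4) ≈ -2.2893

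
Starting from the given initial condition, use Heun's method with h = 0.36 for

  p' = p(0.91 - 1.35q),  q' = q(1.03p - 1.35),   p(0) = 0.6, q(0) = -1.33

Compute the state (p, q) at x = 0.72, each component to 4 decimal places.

3.1108, -1.4135

Heun on (p,q): k1 = f(x_n, state_n); k2 = f(x_n + h, state_n + h·k1); state_{n+1} = state_n + (h/2)·(k1 + k2).
0.000000: (0.600000, -1.330000)
  k1 = (1.623300, 0.973560)
  predictor → (1.184388, -0.979518)
  k2 = (2.643968, 0.127416)
  → (1.368108, -1.131824)
0.360000: (1.368108, -1.131824)
  k1 = (3.335397, -0.066949)
  predictor → (2.568851, -1.155926)
  k2 = (6.346347, -1.497984)
  → (3.110822, -1.413512)
(p(0.72), q(0.72)) ≈ (3.1108, -1.4135)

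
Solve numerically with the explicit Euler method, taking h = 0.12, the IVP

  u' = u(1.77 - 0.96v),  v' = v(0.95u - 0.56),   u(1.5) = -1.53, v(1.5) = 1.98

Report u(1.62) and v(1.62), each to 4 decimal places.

-1.5060, 1.5016

Euler on (u,v): u_{n+1} = u_n + h·u', v_{n+1} = v_n + h·v'.
1.500000: (-1.530000, 1.980000); f=(0.200124, -3.986730) → (-1.505985, 1.501592)
(u(1.62), v(1.62)) ≈ (-1.5060, 1.5016)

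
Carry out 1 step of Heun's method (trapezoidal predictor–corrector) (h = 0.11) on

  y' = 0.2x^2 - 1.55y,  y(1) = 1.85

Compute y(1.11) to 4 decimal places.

1.5841

Heun: k1 = f(x_n, y_n); k2 = f(x_n + h, y_n + h·k1); y_{n+1} = y_n + (h/2)·(k1 + k2).
x=1.000000, y=1.850000:
  k1 = f(1.000000, 1.850000) = -2.667500
  k2 = f(1.110000, 1.556575) = -2.166271
  y ← 1.850000 + (0.11/2)·(-2.667500 + (-2.166271)) = 1.584143
y(1.11) ≈ 1.5841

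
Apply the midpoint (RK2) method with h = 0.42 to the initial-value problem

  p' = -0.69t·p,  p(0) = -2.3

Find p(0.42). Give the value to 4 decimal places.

Midpoint: k1 = f(t_n, p_n); k2 = f(t_n + h/2, p_n + (h/2)·k1); p_{n+1} = p_n + h·k2.
t=0.000000, p=-2.300000:
  k1 = f(0.000000, -2.300000) = 0.000000
  k2 = f(0.210000, -2.300000) = 0.333270
  p ← -2.300000 + 0.42·0.333270 = -2.160027
p(0.42) ≈ -2.1600

-2.1600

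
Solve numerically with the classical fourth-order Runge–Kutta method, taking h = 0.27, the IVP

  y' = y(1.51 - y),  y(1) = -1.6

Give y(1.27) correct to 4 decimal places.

-5.0115

RK4: k1 = f(x_n, y_n); k2 = f(x_n + h/2, y_n + (h/2)·k1); k3 = f(x_n + h/2, y_n + (h/2)·k2); k4 = f(x_n + h, y_n + h·k3); y_{n+1} = y_n + (h/6)·(k1 + 2k2 + 2k3 + k4).
x=1.000000, y=-1.600000:
  k1 = f(1.000000, -1.600000) = -4.976000
  k2 = f(1.135000, -2.271760) = -8.591251
  k3 = f(1.135000, -2.759819) = -11.783927
  k4 = f(1.270000, -4.781660) = -30.084582
  y ← -1.600000 + (0.27/6)·(k1 + 2k2 + 2k3 + k4) = -5.011492
y(1.27) ≈ -5.0115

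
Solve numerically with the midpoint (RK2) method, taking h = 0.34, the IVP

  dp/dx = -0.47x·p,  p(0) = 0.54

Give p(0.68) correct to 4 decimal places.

Midpoint: k1 = f(x_n, p_n); k2 = f(x_n + h/2, p_n + (h/2)·k1); p_{n+1} = p_n + h·k2.
x=0.000000, p=0.540000:
  k1 = f(0.000000, 0.540000) = 0.000000
  k2 = f(0.170000, 0.540000) = -0.043146
  p ← 0.540000 + 0.34·(-0.043146) = 0.525330
x=0.340000, p=0.525330:
  k1 = f(0.340000, 0.525330) = -0.083948
  k2 = f(0.510000, 0.511059) = -0.122501
  p ← 0.525330 + 0.34·(-0.122501) = 0.483680
p(0.68) ≈ 0.4837

0.4837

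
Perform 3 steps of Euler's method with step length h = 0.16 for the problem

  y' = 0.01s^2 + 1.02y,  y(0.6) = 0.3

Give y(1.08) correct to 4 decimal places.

0.4754

Euler: y_{n+1} = y_n + h·f(s_n, y_n).
s=0.600000, y=0.300000: f=0.309600 → y ← 0.300000 + 0.16·0.309600 = 0.349536
s=0.760000, y=0.349536: f=0.362303 → y ← 0.349536 + 0.16·0.362303 = 0.407504
s=0.920000, y=0.407504: f=0.424119 → y ← 0.407504 + 0.16·0.424119 = 0.475363
y(1.08) ≈ 0.4754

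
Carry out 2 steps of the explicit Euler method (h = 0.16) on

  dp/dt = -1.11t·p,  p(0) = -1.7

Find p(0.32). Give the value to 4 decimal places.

-1.6517

Euler: p_{n+1} = p_n + h·f(t_n, p_n).
t=0.000000, p=-1.700000: f=0.000000 → p ← -1.700000 + 0.16·0.000000 = -1.700000
t=0.160000, p=-1.700000: f=0.301920 → p ← -1.700000 + 0.16·0.301920 = -1.651693
p(0.32) ≈ -1.6517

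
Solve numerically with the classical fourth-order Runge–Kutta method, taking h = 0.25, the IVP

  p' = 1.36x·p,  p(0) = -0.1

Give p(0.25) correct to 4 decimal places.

RK4: k1 = f(x_n, p_n); k2 = f(x_n + h/2, p_n + (h/2)·k1); k3 = f(x_n + h/2, p_n + (h/2)·k2); k4 = f(x_n + h, p_n + h·k3); p_{n+1} = p_n + (h/6)·(k1 + 2k2 + 2k3 + k4).
x=0.000000, p=-0.100000:
  k1 = f(0.000000, -0.100000) = 0.000000
  k2 = f(0.125000, -0.100000) = -0.017000
  k3 = f(0.125000, -0.102125) = -0.017361
  k4 = f(0.250000, -0.104340) = -0.035476
  p ← -0.100000 + (0.25/6)·(k1 + 2k2 + 2k3 + k4) = -0.104342
p(0.25) ≈ -0.1043

-0.1043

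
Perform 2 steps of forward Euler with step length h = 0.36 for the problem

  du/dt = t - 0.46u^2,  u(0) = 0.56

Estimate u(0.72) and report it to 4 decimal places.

Euler: u_{n+1} = u_n + h·f(t_n, u_n).
t=0.000000, u=0.560000: f=-0.144256 → u ← 0.560000 + 0.36·(-0.144256) = 0.508068
t=0.360000, u=0.508068: f=0.241259 → u ← 0.508068 + 0.36·0.241259 = 0.594921
u(0.72) ≈ 0.5949

0.5949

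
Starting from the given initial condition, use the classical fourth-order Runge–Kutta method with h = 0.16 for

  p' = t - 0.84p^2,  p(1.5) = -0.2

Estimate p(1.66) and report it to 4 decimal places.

0.0513

RK4: k1 = f(t_n, p_n); k2 = f(t_n + h/2, p_n + (h/2)·k1); k3 = f(t_n + h/2, p_n + (h/2)·k2); k4 = f(t_n + h, p_n + h·k3); p_{n+1} = p_n + (h/6)·(k1 + 2k2 + 2k3 + k4).
t=1.500000, p=-0.200000:
  k1 = f(1.500000, -0.200000) = 1.466400
  k2 = f(1.580000, -0.082688) = 1.574257
  k3 = f(1.580000, -0.074059) = 1.575393
  k4 = f(1.660000, 0.052063) = 1.657723
  p ← -0.200000 + (0.16/6)·(k1 + 2k2 + 2k3 + k4) = 0.051291
p(1.66) ≈ 0.0513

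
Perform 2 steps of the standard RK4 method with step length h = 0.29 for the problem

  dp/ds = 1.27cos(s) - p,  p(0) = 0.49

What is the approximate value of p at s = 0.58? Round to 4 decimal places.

0.7979

RK4: k1 = f(s_n, p_n); k2 = f(s_n + h/2, p_n + (h/2)·k1); k3 = f(s_n + h/2, p_n + (h/2)·k2); k4 = f(s_n + h, p_n + h·k3); p_{n+1} = p_n + (h/6)·(k1 + 2k2 + 2k3 + k4).
s=0.000000, p=0.490000:
  k1 = f(0.000000, 0.490000) = 0.780000
  k2 = f(0.145000, 0.603100) = 0.653573
  k3 = f(0.145000, 0.584768) = 0.671904
  k4 = f(0.290000, 0.684852) = 0.532117
  p ← 0.490000 + (0.29/6)·(k1 + 2k2 + 2k3 + k4) = 0.681548
s=0.290000, p=0.681548:
  k1 = f(0.290000, 0.681548) = 0.535421
  k2 = f(0.435000, 0.759185) = 0.392540
  k3 = f(0.435000, 0.738467) = 0.413258
  k4 = f(0.580000, 0.801393) = 0.260914
  p ← 0.681548 + (0.29/6)·(k1 + 2k2 + 2k3 + k4) = 0.797932
p(0.58) ≈ 0.7979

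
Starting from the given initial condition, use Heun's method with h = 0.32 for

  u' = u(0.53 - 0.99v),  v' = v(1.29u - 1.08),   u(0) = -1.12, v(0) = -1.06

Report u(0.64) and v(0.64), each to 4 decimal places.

Heun on (u,v): k1 = f(t_n, state_n); k2 = f(t_n + h, state_n + h·k1); state_{n+1} = state_n + (h/2)·(k1 + k2).
0.000000: (-1.120000, -1.060000)
  k1 = (-1.768928, 2.676288)
  predictor → (-1.686057, -0.203588)
  k2 = (-1.233438, 0.662681)
  → (-1.600379, -0.525765)
0.320000: (-1.600379, -0.525765)
  k1 = (-1.681209, 1.653262)
  predictor → (-2.138366, 0.003279)
  k2 = (-1.126393, -0.012586)
  → (-2.049595, -0.263257)
(u(0.64), v(0.64)) ≈ (-2.0496, -0.2633)

-2.0496, -0.2633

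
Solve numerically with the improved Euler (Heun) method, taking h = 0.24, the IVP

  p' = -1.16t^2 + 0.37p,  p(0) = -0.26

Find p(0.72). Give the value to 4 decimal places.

-0.5005

Heun: k1 = f(t_n, p_n); k2 = f(t_n + h, p_n + h·k1); p_{n+1} = p_n + (h/2)·(k1 + k2).
t=0.000000, p=-0.260000:
  k1 = f(0.000000, -0.260000) = -0.096200
  k2 = f(0.240000, -0.283088) = -0.171559
  p ← -0.260000 + (0.24/2)·(-0.096200 + (-0.171559)) = -0.292131
t=0.240000, p=-0.292131:
  k1 = f(0.240000, -0.292131) = -0.174904
  k2 = f(0.480000, -0.334108) = -0.390884
  p ← -0.292131 + (0.24/2)·(-0.174904 + (-0.390884)) = -0.360026
t=0.480000, p=-0.360026:
  k1 = f(0.480000, -0.360026) = -0.400473
  k2 = f(0.720000, -0.456139) = -0.770116
  p ← -0.360026 + (0.24/2)·(-0.400473 + (-0.770116)) = -0.500496
p(0.72) ≈ -0.5005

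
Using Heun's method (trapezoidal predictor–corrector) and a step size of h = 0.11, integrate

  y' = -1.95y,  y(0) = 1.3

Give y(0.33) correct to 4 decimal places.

0.6871

Heun: k1 = f(x_n, y_n); k2 = f(x_n + h, y_n + h·k1); y_{n+1} = y_n + (h/2)·(k1 + k2).
x=0.000000, y=1.300000:
  k1 = f(0.000000, 1.300000) = -2.535000
  k2 = f(0.110000, 1.021150) = -1.991243
  y ← 1.300000 + (0.11/2)·(-2.535000 + (-1.991243)) = 1.051057
x=0.110000, y=1.051057:
  k1 = f(0.110000, 1.051057) = -2.049560
  k2 = f(0.220000, 0.825605) = -1.609930
  y ← 1.051057 + (0.11/2)·(-2.049560 + (-1.609930)) = 0.849785
x=0.220000, y=0.849785:
  k1 = f(0.220000, 0.849785) = -1.657080
  k2 = f(0.330000, 0.667506) = -1.301636
  y ← 0.849785 + (0.11/2)·(-1.657080 + (-1.301636)) = 0.687055
y(0.33) ≈ 0.6871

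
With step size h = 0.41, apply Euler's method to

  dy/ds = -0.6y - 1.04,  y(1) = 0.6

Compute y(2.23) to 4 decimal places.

-0.7331

Euler: y_{n+1} = y_n + h·f(s_n, y_n).
s=1.000000, y=0.600000: f=-1.400000 → y ← 0.600000 + 0.41·(-1.400000) = 0.026000
s=1.410000, y=0.026000: f=-1.055600 → y ← 0.026000 + 0.41·(-1.055600) = -0.406796
s=1.820000, y=-0.406796: f=-0.795922 → y ← -0.406796 + 0.41·(-0.795922) = -0.733124
y(2.23) ≈ -0.7331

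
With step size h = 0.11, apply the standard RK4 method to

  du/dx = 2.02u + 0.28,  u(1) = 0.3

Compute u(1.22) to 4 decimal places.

RK4: k1 = f(x_n, u_n); k2 = f(x_n + h/2, u_n + (h/2)·k1); k3 = f(x_n + h/2, u_n + (h/2)·k2); k4 = f(x_n + h, u_n + h·k3); u_{n+1} = u_n + (h/6)·(k1 + 2k2 + 2k3 + k4).
x=1.000000, u=0.300000:
  k1 = f(1.000000, 0.300000) = 0.886000
  k2 = f(1.055000, 0.348730) = 0.984435
  k3 = f(1.055000, 0.354144) = 0.995371
  k4 = f(1.110000, 0.409491) = 1.107171
  u ← 0.300000 + (0.11/6)·(k1 + 2k2 + 2k3 + k4) = 0.409134
x=1.110000, u=0.409134:
  k1 = f(1.110000, 0.409134) = 1.106451
  k2 = f(1.165000, 0.469989) = 1.229378
  k3 = f(1.165000, 0.476750) = 1.243035
  k4 = f(1.220000, 0.545868) = 1.382654
  u ← 0.409134 + (0.11/6)·(k1 + 2k2 + 2k3 + k4) = 0.545423
u(1.22) ≈ 0.5454

0.5454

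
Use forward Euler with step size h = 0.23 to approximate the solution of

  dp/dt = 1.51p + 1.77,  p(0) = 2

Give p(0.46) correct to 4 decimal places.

Euler: p_{n+1} = p_n + h·f(t_n, p_n).
t=0.000000, p=2.000000: f=4.790000 → p ← 2.000000 + 0.23·4.790000 = 3.101700
t=0.230000, p=3.101700: f=6.453567 → p ← 3.101700 + 0.23·6.453567 = 4.586020
p(0.46) ≈ 4.5860

4.5860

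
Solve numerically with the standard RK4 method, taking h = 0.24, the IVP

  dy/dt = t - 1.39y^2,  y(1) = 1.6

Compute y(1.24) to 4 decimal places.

RK4: k1 = f(t_n, y_n); k2 = f(t_n + h/2, y_n + (h/2)·k1); k3 = f(t_n + h/2, y_n + (h/2)·k2); k4 = f(t_n + h, y_n + h·k3); y_{n+1} = y_n + (h/6)·(k1 + 2k2 + 2k3 + k4).
t=1.000000, y=1.600000:
  k1 = f(1.000000, 1.600000) = -2.558400
  k2 = f(1.120000, 1.292992) = -1.203841
  k3 = f(1.120000, 1.455539) = -1.824846
  k4 = f(1.240000, 1.162037) = -0.636959
  y ← 1.600000 + (0.24/6)·(k1 + 2k2 + 2k3 + k4) = 1.229891
y(1.24) ≈ 1.2299

1.2299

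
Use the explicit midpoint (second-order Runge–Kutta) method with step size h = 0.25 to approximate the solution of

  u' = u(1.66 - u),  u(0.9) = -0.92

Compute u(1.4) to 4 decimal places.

-4.5132

Midpoint: k1 = f(t_n, u_n); k2 = f(t_n + h/2, u_n + (h/2)·k1); u_{n+1} = u_n + h·k2.
t=0.900000, u=-0.920000:
  k1 = f(0.900000, -0.920000) = -2.373600
  k2 = f(1.025000, -1.216700) = -3.500081
  u ← -0.920000 + 0.25·(-3.500081) = -1.795020
t=1.150000, u=-1.795020:
  k1 = f(1.150000, -1.795020) = -6.201831
  k2 = f(1.275000, -2.570249) = -10.872794
  u ← -1.795020 + 0.25·(-10.872794) = -4.513219
u(1.4) ≈ -4.5132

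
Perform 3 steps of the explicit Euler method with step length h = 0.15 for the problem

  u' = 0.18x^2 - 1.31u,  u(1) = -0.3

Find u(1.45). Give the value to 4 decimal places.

-0.0639

Euler: u_{n+1} = u_n + h·f(x_n, u_n).
x=1.000000, u=-0.300000: f=0.573000 → u ← -0.300000 + 0.15·0.573000 = -0.214050
x=1.150000, u=-0.214050: f=0.518455 → u ← -0.214050 + 0.15·0.518455 = -0.136282
x=1.300000, u=-0.136282: f=0.482729 → u ← -0.136282 + 0.15·0.482729 = -0.063872
u(1.45) ≈ -0.0639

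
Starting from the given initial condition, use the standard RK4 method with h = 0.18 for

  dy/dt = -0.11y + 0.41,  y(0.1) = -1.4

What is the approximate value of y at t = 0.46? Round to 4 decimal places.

-1.2009

RK4: k1 = f(t_n, y_n); k2 = f(t_n + h/2, y_n + (h/2)·k1); k3 = f(t_n + h/2, y_n + (h/2)·k2); k4 = f(t_n + h, y_n + h·k3); y_{n+1} = y_n + (h/6)·(k1 + 2k2 + 2k3 + k4).
t=0.100000, y=-1.400000:
  k1 = f(0.100000, -1.400000) = 0.564000
  k2 = f(0.190000, -1.349240) = 0.558416
  k3 = f(0.190000, -1.349743) = 0.558472
  k4 = f(0.280000, -1.299475) = 0.552942
  y ← -1.400000 + (0.18/6)·(k1 + 2k2 + 2k3 + k4) = -1.299478
t=0.280000, y=-1.299478:
  k1 = f(0.280000, -1.299478) = 0.552943
  k2 = f(0.370000, -1.249714) = 0.547468
  k3 = f(0.370000, -1.250206) = 0.547523
  k4 = f(0.460000, -1.200924) = 0.542102
  y ← -1.299478 + (0.18/6)·(k1 + 2k2 + 2k3 + k4) = -1.200928
y(0.46) ≈ -1.2009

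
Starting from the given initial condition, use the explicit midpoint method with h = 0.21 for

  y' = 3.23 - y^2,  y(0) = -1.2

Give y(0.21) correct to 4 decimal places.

-0.7368

Midpoint: k1 = f(s_n, y_n); k2 = f(s_n + h/2, y_n + (h/2)·k1); y_{n+1} = y_n + h·k2.
s=0.000000, y=-1.200000:
  k1 = f(0.000000, -1.200000) = 1.790000
  k2 = f(0.105000, -1.012050) = 2.205755
  y ← -1.200000 + 0.21·2.205755 = -0.736791
y(0.21) ≈ -0.7368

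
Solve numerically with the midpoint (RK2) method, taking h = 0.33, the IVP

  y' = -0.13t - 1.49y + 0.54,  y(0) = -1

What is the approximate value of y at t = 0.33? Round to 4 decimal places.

-0.5019

Midpoint: k1 = f(t_n, y_n); k2 = f(t_n + h/2, y_n + (h/2)·k1); y_{n+1} = y_n + h·k2.
t=0.000000, y=-1.000000:
  k1 = f(0.000000, -1.000000) = 2.030000
  k2 = f(0.165000, -0.665050) = 1.509475
  y ← -1.000000 + 0.33·1.509475 = -0.501873
y(0.33) ≈ -0.5019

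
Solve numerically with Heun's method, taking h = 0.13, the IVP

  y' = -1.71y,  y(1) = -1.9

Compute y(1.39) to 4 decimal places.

Heun: k1 = f(x_n, y_n); k2 = f(x_n + h, y_n + h·k1); y_{n+1} = y_n + (h/2)·(k1 + k2).
x=1.000000, y=-1.900000:
  k1 = f(1.000000, -1.900000) = 3.249000
  k2 = f(1.130000, -1.477630) = 2.526747
  y ← -1.900000 + (0.13/2)·(3.249000 + 2.526747) = -1.524576
x=1.130000, y=-1.524576:
  k1 = f(1.130000, -1.524576) = 2.607026
  k2 = f(1.260000, -1.185663) = 2.027484
  y ← -1.524576 + (0.13/2)·(2.607026 + 2.027484) = -1.223333
x=1.260000, y=-1.223333:
  k1 = f(1.260000, -1.223333) = 2.091900
  k2 = f(1.390000, -0.951386) = 1.626871
  y ← -1.223333 + (0.13/2)·(2.091900 + 1.626871) = -0.981613
y(1.39) ≈ -0.9816

-0.9816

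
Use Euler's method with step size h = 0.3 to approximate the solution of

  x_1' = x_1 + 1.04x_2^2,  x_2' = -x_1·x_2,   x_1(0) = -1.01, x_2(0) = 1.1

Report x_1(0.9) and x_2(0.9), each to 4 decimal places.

0.3035, 2.1523

Euler on (x_1,x_2): x_1_{n+1} = x_1_n + h·x_1', x_2_{n+1} = x_2_n + h·x_2'.
0.000000: (-1.010000, 1.100000); f=(0.248400, 1.111000) → (-0.935480, 1.433300)
0.300000: (-0.935480, 1.433300); f=(1.201043, 1.340823) → (-0.575167, 1.835547)
0.600000: (-0.575167, 1.835547); f=(2.928835, 1.055746) → (0.303483, 2.152271)
(x_1(0.9), x_2(0.9)) ≈ (0.3035, 2.1523)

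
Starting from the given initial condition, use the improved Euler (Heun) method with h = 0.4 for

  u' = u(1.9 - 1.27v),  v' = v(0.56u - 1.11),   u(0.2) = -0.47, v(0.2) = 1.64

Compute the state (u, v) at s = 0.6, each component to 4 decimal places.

-0.5366, 0.9894

Heun on (u,v): k1 = f(s_n, state_n); k2 = f(s_n + h, state_n + h·k1); state_{n+1} = state_n + (h/2)·(k1 + k2).
0.200000: (-0.470000, 1.640000)
  k1 = (0.085916, -2.252048)
  predictor → (-0.435634, 0.739181)
  k2 = (-0.418749, -1.000817)
  → (-0.536567, 0.989427)
(u(0.6), v(0.6)) ≈ (-0.5366, 0.9894)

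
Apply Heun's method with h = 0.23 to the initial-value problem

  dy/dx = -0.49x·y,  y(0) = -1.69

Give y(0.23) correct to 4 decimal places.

-1.6681

Heun: k1 = f(x_n, y_n); k2 = f(x_n + h, y_n + h·k1); y_{n+1} = y_n + (h/2)·(k1 + k2).
x=0.000000, y=-1.690000:
  k1 = f(0.000000, -1.690000) = 0.000000
  k2 = f(0.230000, -1.690000) = 0.190463
  y ← -1.690000 + (0.23/2)·(0.000000 + 0.190463) = -1.668097
y(0.23) ≈ -1.6681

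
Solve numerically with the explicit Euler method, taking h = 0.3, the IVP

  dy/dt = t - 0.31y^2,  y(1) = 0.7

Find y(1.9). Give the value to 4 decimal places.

1.5921

Euler: y_{n+1} = y_n + h·f(t_n, y_n).
t=1.000000, y=0.700000: f=0.848100 → y ← 0.700000 + 0.3·0.848100 = 0.954430
t=1.300000, y=0.954430: f=1.017610 → y ← 0.954430 + 0.3·1.017610 = 1.259713
t=1.600000, y=1.259713: f=1.108068 → y ← 1.259713 + 0.3·1.108068 = 1.592133
y(1.9) ≈ 1.5921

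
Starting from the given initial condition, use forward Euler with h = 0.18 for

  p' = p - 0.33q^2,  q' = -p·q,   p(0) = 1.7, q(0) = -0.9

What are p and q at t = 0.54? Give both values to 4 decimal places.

2.6891, -0.2380

Euler on (p,q): p_{n+1} = p_n + h·p', q_{n+1} = q_n + h·q'.
0.000000: (1.700000, -0.900000); f=(1.432700, 1.530000) → (1.957886, -0.624600)
0.180000: (1.957886, -0.624600); f=(1.829145, 1.222896) → (2.287132, -0.404479)
0.360000: (2.287132, -0.404479); f=(2.233143, 0.925096) → (2.689098, -0.237961)
(p(0.54), q(0.54)) ≈ (2.6891, -0.2380)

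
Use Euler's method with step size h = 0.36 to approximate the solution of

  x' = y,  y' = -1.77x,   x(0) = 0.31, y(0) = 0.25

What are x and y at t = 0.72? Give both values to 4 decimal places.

0.4189, -0.2024

Euler on (x,y): x_{n+1} = x_n + h·x', y_{n+1} = y_n + h·y'.
0.000000: (0.310000, 0.250000); f=(0.250000, -0.548700) → (0.400000, 0.052468)
0.360000: (0.400000, 0.052468); f=(0.052468, -0.708000) → (0.418888, -0.202412)
(x(0.72), y(0.72)) ≈ (0.4189, -0.2024)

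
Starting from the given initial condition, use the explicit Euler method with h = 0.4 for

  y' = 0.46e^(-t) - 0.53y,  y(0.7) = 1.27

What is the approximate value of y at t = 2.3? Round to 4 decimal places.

0.6323

Euler: y_{n+1} = y_n + h·f(t_n, y_n).
t=0.700000, y=1.270000: f=-0.444671 → y ← 1.270000 + 0.4·(-0.444671) = 1.092132
t=1.100000, y=1.092132: f=-0.425709 → y ← 1.092132 + 0.4·(-0.425709) = 0.921848
t=1.500000, y=0.921848: f=-0.385940 → y ← 0.921848 + 0.4·(-0.385940) = 0.767472
t=1.900000, y=0.767472: f=-0.337959 → y ← 0.767472 + 0.4·(-0.337959) = 0.632289
y(2.3) ≈ 0.6323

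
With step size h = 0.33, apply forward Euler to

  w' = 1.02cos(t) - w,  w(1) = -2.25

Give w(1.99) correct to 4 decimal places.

Euler: w_{n+1} = w_n + h·f(t_n, w_n).
t=1.000000, w=-2.250000: f=2.801108 → w ← -2.250000 + 0.33·2.801108 = -1.325634
t=1.330000, w=-1.325634: f=1.568880 → w ← -1.325634 + 0.33·1.568880 = -0.807904
t=1.660000, w=-0.807904: f=0.717037 → w ← -0.807904 + 0.33·0.717037 = -0.571282
w(1.99) ≈ -0.5713

-0.5713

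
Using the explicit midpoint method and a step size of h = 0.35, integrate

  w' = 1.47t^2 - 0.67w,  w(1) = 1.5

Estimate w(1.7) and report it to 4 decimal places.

2.5453

Midpoint: k1 = f(t_n, w_n); k2 = f(t_n + h/2, w_n + (h/2)·k1); w_{n+1} = w_n + h·k2.
t=1.000000, w=1.500000:
  k1 = f(1.000000, 1.500000) = 0.465000
  k2 = f(1.175000, 1.581375) = 0.969997
  w ← 1.500000 + 0.35·0.969997 = 1.839499
t=1.350000, w=1.839499:
  k1 = f(1.350000, 1.839499) = 1.446611
  k2 = f(1.525000, 2.092656) = 2.016589
  w ← 1.839499 + 0.35·2.016589 = 2.545305
w(1.7) ≈ 2.5453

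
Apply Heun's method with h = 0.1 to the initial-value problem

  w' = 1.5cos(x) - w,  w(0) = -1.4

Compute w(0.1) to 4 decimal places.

Heun: k1 = f(x_n, w_n); k2 = f(x_n + h, w_n + h·k1); w_{n+1} = w_n + (h/2)·(k1 + k2).
x=0.000000, w=-1.400000:
  k1 = f(0.000000, -1.400000) = 2.900000
  k2 = f(0.100000, -1.110000) = 2.602506
  w ← -1.400000 + (0.1/2)·(2.900000 + 2.602506) = -1.124875
w(0.1) ≈ -1.1249

-1.1249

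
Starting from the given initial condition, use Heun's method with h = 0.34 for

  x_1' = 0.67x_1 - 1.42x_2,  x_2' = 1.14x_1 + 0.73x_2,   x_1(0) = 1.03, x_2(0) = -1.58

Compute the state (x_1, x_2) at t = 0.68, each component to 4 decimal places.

3.3061, -0.6078

Heun on (x_1,x_2): k1 = f(t_n, state_n); k2 = f(t_n + h, state_n + h·k1); state_{n+1} = state_n + (h/2)·(k1 + k2).
0.000000: (1.030000, -1.580000)
  k1 = (2.933700, 0.020800)
  predictor → (2.027458, -1.572928)
  k2 = (3.591955, 1.163065)
  → (2.139361, -1.378743)
0.340000: (2.139361, -1.378743)
  k1 = (3.391187, 1.432389)
  predictor → (3.292365, -0.891731)
  k2 = (3.472142, 3.102333)
  → (3.306127, -0.607840)
(x_1(0.68), x_2(0.68)) ≈ (3.3061, -0.6078)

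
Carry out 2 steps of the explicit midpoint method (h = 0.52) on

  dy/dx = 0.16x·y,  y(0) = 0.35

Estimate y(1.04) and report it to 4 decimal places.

0.3813

Midpoint: k1 = f(x_n, y_n); k2 = f(x_n + h/2, y_n + (h/2)·k1); y_{n+1} = y_n + h·k2.
x=0.000000, y=0.350000:
  k1 = f(0.000000, 0.350000) = 0.000000
  k2 = f(0.260000, 0.350000) = 0.014560
  y ← 0.350000 + 0.52·0.014560 = 0.357571
x=0.520000, y=0.357571:
  k1 = f(0.520000, 0.357571) = 0.029750
  k2 = f(0.780000, 0.365306) = 0.045590
  y ← 0.357571 + 0.52·0.045590 = 0.381278
y(1.04) ≈ 0.3813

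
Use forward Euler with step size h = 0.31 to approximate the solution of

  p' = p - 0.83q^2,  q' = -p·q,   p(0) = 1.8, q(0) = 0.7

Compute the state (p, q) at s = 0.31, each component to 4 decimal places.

Euler on (p,q): p_{n+1} = p_n + h·p', q_{n+1} = q_n + h·q'.
0.000000: (1.800000, 0.700000); f=(1.393300, -1.260000) → (2.231923, 0.309400)
(p(0.31), q(0.31)) ≈ (2.2319, 0.3094)

2.2319, 0.3094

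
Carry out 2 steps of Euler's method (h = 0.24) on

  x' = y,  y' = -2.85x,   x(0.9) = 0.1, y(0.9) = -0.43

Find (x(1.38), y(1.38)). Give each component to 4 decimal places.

Euler on (x,y): x_{n+1} = x_n + h·x', y_{n+1} = y_n + h·y'.
0.900000: (0.100000, -0.430000); f=(-0.430000, -0.285000) → (-0.003200, -0.498400)
1.140000: (-0.003200, -0.498400); f=(-0.498400, 0.009120) → (-0.122816, -0.496211)
(x(1.38), y(1.38)) ≈ (-0.1228, -0.4962)

-0.1228, -0.4962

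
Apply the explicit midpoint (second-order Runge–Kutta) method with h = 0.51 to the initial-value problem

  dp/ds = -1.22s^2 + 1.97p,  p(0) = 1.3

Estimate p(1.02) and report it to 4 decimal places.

7.6393

Midpoint: k1 = f(s_n, p_n); k2 = f(s_n + h/2, p_n + (h/2)·k1); p_{n+1} = p_n + h·k2.
s=0.000000, p=1.300000:
  k1 = f(0.000000, 1.300000) = 2.561000
  k2 = f(0.255000, 1.953055) = 3.768188
  p ← 1.300000 + 0.51·3.768188 = 3.221776
s=0.510000, p=3.221776:
  k1 = f(0.510000, 3.221776) = 6.029576
  k2 = f(0.765000, 4.759318) = 8.661882
  p ← 3.221776 + 0.51·8.661882 = 7.639335
p(1.02) ≈ 7.6393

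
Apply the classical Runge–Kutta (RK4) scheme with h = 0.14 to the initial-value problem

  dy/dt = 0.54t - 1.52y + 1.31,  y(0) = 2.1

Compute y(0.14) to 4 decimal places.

RK4: k1 = f(t_n, y_n); k2 = f(t_n + h/2, y_n + (h/2)·k1); k3 = f(t_n + h/2, y_n + (h/2)·k2); k4 = f(t_n + h, y_n + h·k3); y_{n+1} = y_n + (h/6)·(k1 + 2k2 + 2k3 + k4).
t=0.000000, y=2.100000:
  k1 = f(0.000000, 2.100000) = -1.882000
  k2 = f(0.070000, 1.968260) = -1.643955
  k3 = f(0.070000, 1.984923) = -1.669283
  k4 = f(0.140000, 1.866300) = -1.451177
  y ← 2.100000 + (0.14/6)·(k1 + 2k2 + 2k3 + k4) = 1.867608
y(0.14) ≈ 1.8676

1.8676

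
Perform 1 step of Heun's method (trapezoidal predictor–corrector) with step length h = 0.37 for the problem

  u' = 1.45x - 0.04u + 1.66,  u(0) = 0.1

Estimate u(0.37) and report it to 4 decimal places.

Heun: k1 = f(x_n, u_n); k2 = f(x_n + h, u_n + h·k1); u_{n+1} = u_n + (h/2)·(k1 + k2).
x=0.000000, u=0.100000:
  k1 = f(0.000000, 0.100000) = 1.656000
  k2 = f(0.370000, 0.712720) = 2.167991
  u ← 0.100000 + (0.37/2)·(1.656000 + 2.167991) = 0.807438
u(0.37) ≈ 0.8074

0.8074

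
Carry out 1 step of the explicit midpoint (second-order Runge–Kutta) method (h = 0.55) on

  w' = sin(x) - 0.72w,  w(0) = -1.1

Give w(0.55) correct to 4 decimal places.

-0.6013

Midpoint: k1 = f(x_n, w_n); k2 = f(x_n + h/2, w_n + (h/2)·k1); w_{n+1} = w_n + h·k2.
x=0.000000, w=-1.100000:
  k1 = f(0.000000, -1.100000) = 0.792000
  k2 = f(0.275000, -0.882200) = 0.906731
  w ← -1.100000 + 0.55·0.906731 = -0.601298
w(0.55) ≈ -0.6013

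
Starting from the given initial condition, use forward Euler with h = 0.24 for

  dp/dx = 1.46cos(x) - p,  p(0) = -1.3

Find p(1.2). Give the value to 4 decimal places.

Euler: p_{n+1} = p_n + h·f(x_n, p_n).
x=0.000000, p=-1.300000: f=2.760000 → p ← -1.300000 + 0.24·2.760000 = -0.637600
x=0.240000, p=-0.637600: f=2.055753 → p ← -0.637600 + 0.24·2.055753 = -0.144219
x=0.480000, p=-0.144219: f=1.439232 → p ← -0.144219 + 0.24·1.439232 = 0.201196
x=0.720000, p=0.201196: f=0.896440 → p ← 0.201196 + 0.24·0.896440 = 0.416342
x=0.960000, p=0.416342: f=0.420997 → p ← 0.416342 + 0.24·0.420997 = 0.517381
p(1.2) ≈ 0.5174

0.5174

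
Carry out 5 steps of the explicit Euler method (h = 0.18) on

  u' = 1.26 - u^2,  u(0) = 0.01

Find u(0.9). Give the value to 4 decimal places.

0.9085

Euler: u_{n+1} = u_n + h·f(x_n, u_n).
x=0.000000, u=0.010000: f=1.259900 → u ← 0.010000 + 0.18·1.259900 = 0.236782
x=0.180000, u=0.236782: f=1.203934 → u ← 0.236782 + 0.18·1.203934 = 0.453490
x=0.360000, u=0.453490: f=1.054347 → u ← 0.453490 + 0.18·1.054347 = 0.643273
x=0.540000, u=0.643273: f=0.846200 → u ← 0.643273 + 0.18·0.846200 = 0.795589
x=0.720000, u=0.795589: f=0.627039 → u ← 0.795589 + 0.18·0.627039 = 0.908456
u(0.9) ≈ 0.9085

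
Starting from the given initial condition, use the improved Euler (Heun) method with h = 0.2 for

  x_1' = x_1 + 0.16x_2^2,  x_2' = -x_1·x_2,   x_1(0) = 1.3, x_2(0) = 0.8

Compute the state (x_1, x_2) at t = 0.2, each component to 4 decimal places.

1.6039, 0.6024

Heun on (x_1,x_2): k1 = f(t_n, state_n); k2 = f(t_n + h, state_n + h·k1); state_{n+1} = state_n + (h/2)·(k1 + k2).
0.000000: (1.300000, 0.800000)
  k1 = (1.402400, -1.040000)
  predictor → (1.580480, 0.592000)
  k2 = (1.636554, -0.935644)
  → (1.603895, 0.602436)
(x_1(0.2), x_2(0.2)) ≈ (1.6039, 0.6024)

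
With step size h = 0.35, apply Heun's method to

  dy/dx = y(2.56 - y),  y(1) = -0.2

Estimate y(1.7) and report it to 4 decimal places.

Heun: k1 = f(x_n, y_n); k2 = f(x_n + h, y_n + h·k1); y_{n+1} = y_n + (h/2)·(k1 + k2).
x=1.000000, y=-0.200000:
  k1 = f(1.000000, -0.200000) = -0.552000
  k2 = f(1.350000, -0.393200) = -1.161198
  y ← -0.200000 + (0.35/2)·(-0.552000 + (-1.161198)) = -0.499810
x=1.350000, y=-0.499810:
  k1 = f(1.350000, -0.499810) = -1.529323
  k2 = f(1.700000, -1.035073) = -3.721161
  y ← -0.499810 + (0.35/2)·(-1.529323 + (-3.721161)) = -1.418644
y(1.7) ≈ -1.4186

-1.4186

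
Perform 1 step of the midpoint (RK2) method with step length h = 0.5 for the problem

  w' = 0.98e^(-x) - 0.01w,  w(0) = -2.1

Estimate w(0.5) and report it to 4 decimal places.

Midpoint: k1 = f(x_n, w_n); k2 = f(x_n + h/2, w_n + (h/2)·k1); w_{n+1} = w_n + h·k2.
x=0.000000, w=-2.100000:
  k1 = f(0.000000, -2.100000) = 1.001000
  k2 = f(0.250000, -1.849750) = 0.781722
  w ← -2.100000 + 0.5·0.781722 = -1.709139
w(0.5) ≈ -1.7091

-1.7091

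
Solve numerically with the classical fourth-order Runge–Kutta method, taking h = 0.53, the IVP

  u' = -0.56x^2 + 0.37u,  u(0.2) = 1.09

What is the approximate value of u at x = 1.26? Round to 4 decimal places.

RK4: k1 = f(x_n, u_n); k2 = f(x_n + h/2, u_n + (h/2)·k1); k3 = f(x_n + h/2, u_n + (h/2)·k2); k4 = f(x_n + h, u_n + h·k3); u_{n+1} = u_n + (h/6)·(k1 + 2k2 + 2k3 + k4).
x=0.200000, u=1.090000:
  k1 = f(0.200000, 1.090000) = 0.380900
  k2 = f(0.465000, 1.190939) = 0.319561
  k3 = f(0.465000, 1.174684) = 0.313547
  k4 = f(0.730000, 1.256180) = 0.166363
  u ← 1.090000 + (0.53/6)·(k1 + 2k2 + 2k3 + k4) = 1.250191
x=0.730000, u=1.250191:
  k1 = f(0.730000, 1.250191) = 0.164147
  k2 = f(0.995000, 1.293689) = -0.075749
  k3 = f(0.995000, 1.230117) = -0.099271
  k4 = f(1.260000, 1.197577) = -0.445952
  u ← 1.250191 + (0.53/6)·(k1 + 2k2 + 2k3 + k4) = 1.194378
u(1.26) ≈ 1.1944

1.1944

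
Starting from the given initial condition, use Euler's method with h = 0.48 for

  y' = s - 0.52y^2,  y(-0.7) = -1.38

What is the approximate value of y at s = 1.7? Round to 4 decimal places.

Euler: y_{n+1} = y_n + h·f(s_n, y_n).
s=-0.700000, y=-1.380000: f=-1.690288 → y ← -1.380000 + 0.48·(-1.690288) = -2.191338
s=-0.220000, y=-2.191338: f=-2.717021 → y ← -2.191338 + 0.48·(-2.717021) = -3.495508
s=0.260000, y=-3.495508: f=-6.093661 → y ← -3.495508 + 0.48·(-6.093661) = -6.420465
s=0.740000, y=-6.420465: f=-20.695635 → y ← -6.420465 + 0.48·(-20.695635) = -16.354370
s=1.220000, y=-16.354370: f=-137.862023 → y ← -16.354370 + 0.48·(-137.862023) = -82.528141
y(1.7) ≈ -82.5281

-82.5281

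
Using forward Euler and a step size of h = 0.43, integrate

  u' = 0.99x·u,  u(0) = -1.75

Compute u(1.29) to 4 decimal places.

Euler: u_{n+1} = u_n + h·f(x_n, u_n).
x=0.000000, u=-1.750000: f=0.000000 → u ← -1.750000 + 0.43·0.000000 = -1.750000
x=0.430000, u=-1.750000: f=-0.744975 → u ← -1.750000 + 0.43·(-0.744975) = -2.070339
x=0.860000, u=-2.070339: f=-1.762687 → u ← -2.070339 + 0.43·(-1.762687) = -2.828295
u(1.29) ≈ -2.8283

-2.8283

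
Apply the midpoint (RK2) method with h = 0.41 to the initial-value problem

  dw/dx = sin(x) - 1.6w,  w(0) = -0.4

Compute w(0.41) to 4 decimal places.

Midpoint: k1 = f(x_n, w_n); k2 = f(x_n + h/2, w_n + (h/2)·k1); w_{n+1} = w_n + h·k2.
x=0.000000, w=-0.400000:
  k1 = f(0.000000, -0.400000) = 0.640000
  k2 = f(0.205000, -0.268800) = 0.633647
  w ← -0.400000 + 0.41·0.633647 = -0.140205
w(0.41) ≈ -0.1402

-0.1402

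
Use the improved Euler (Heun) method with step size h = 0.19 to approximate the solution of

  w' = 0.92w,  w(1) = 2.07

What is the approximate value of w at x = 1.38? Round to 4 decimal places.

2.9317

Heun: k1 = f(x_n, w_n); k2 = f(x_n + h, w_n + h·k1); w_{n+1} = w_n + (h/2)·(k1 + k2).
x=1.000000, w=2.070000:
  k1 = f(1.000000, 2.070000) = 1.904400
  k2 = f(1.190000, 2.431836) = 2.237289
  w ← 2.070000 + (0.19/2)·(1.904400 + 2.237289) = 2.463460
x=1.190000, w=2.463460:
  k1 = f(1.190000, 2.463460) = 2.266384
  k2 = f(1.380000, 2.894073) = 2.662547
  w ← 2.463460 + (0.19/2)·(2.266384 + 2.662547) = 2.931709
w(1.38) ≈ 2.9317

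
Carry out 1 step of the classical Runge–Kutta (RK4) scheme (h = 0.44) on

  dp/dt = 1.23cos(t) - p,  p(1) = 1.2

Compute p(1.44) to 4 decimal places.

0.9154

RK4: k1 = f(t_n, p_n); k2 = f(t_n + h/2, p_n + (h/2)·k1); k3 = f(t_n + h/2, p_n + (h/2)·k2); k4 = f(t_n + h, p_n + h·k3); p_{n+1} = p_n + (h/6)·(k1 + 2k2 + 2k3 + k4).
t=1.000000, p=1.200000:
  k1 = f(1.000000, 1.200000) = -0.535428
  k2 = f(1.220000, 1.082206) = -0.659522
  k3 = f(1.220000, 1.054905) = -0.632221
  k4 = f(1.440000, 0.921823) = -0.761402
  p ← 1.200000 + (0.44/6)·(k1 + 2k2 + 2k3 + k4) = 0.915444
p(1.44) ≈ 0.9154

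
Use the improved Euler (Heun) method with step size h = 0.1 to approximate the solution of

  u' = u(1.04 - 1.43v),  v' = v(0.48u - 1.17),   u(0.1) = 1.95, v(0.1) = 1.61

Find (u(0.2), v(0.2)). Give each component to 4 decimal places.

Heun on (u,v): k1 = f(t_n, state_n); k2 = f(t_n + h, state_n + h·k1); state_{n+1} = state_n + (h/2)·(k1 + k2).
0.100000: (1.950000, 1.610000)
  k1 = (-2.461485, -0.376740)
  predictor → (1.703851, 1.572326)
  k2 = (-2.058979, -0.553697)
  → (1.723977, 1.563478)
(u(0.2), v(0.2)) ≈ (1.7240, 1.5635)

1.7240, 1.5635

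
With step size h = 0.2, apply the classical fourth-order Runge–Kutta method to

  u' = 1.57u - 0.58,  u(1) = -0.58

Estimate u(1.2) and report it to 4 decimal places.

RK4: k1 = f(x_n, u_n); k2 = f(x_n + h/2, u_n + (h/2)·k1); k3 = f(x_n + h/2, u_n + (h/2)·k2); k4 = f(x_n + h, u_n + h·k3); u_{n+1} = u_n + (h/6)·(k1 + 2k2 + 2k3 + k4).
x=1.000000, u=-0.580000:
  k1 = f(1.000000, -0.580000) = -1.490600
  k2 = f(1.100000, -0.729060) = -1.724624
  k3 = f(1.100000, -0.752462) = -1.761366
  k4 = f(1.200000, -0.932273) = -2.043669
  u ← -0.580000 + (0.2/6)·(k1 + 2k2 + 2k3 + k4) = -0.930208
u(1.2) ≈ -0.9302

-0.9302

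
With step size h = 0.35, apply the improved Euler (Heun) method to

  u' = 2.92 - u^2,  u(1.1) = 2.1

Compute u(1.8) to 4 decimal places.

1.8164

Heun: k1 = f(t_n, u_n); k2 = f(t_n + h, u_n + h·k1); u_{n+1} = u_n + (h/2)·(k1 + k2).
t=1.100000, u=2.100000:
  k1 = f(1.100000, 2.100000) = -1.490000
  k2 = f(1.450000, 1.578500) = 0.428338
  u ← 2.100000 + (0.35/2)·(-1.490000 + 0.428338) = 1.914209
t=1.450000, u=1.914209:
  k1 = f(1.450000, 1.914209) = -0.744197
  k2 = f(1.800000, 1.653740) = 0.185143
  u ← 1.914209 + (0.35/2)·(-0.744197 + 0.185143) = 1.816375
u(1.8) ≈ 1.8164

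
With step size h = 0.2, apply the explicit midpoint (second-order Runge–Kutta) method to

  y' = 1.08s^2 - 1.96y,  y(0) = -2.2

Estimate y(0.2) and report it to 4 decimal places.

Midpoint: k1 = f(s_n, y_n); k2 = f(s_n + h/2, y_n + (h/2)·k1); y_{n+1} = y_n + h·k2.
s=0.000000, y=-2.200000:
  k1 = f(0.000000, -2.200000) = 4.312000
  k2 = f(0.100000, -1.768800) = 3.477648
  y ← -2.200000 + 0.2·3.477648 = -1.504470
y(0.2) ≈ -1.5045

-1.5045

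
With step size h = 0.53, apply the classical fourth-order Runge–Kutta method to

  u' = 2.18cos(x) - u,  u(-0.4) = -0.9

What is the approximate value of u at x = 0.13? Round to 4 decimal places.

RK4: k1 = f(x_n, u_n); k2 = f(x_n + h/2, u_n + (h/2)·k1); k3 = f(x_n + h/2, u_n + (h/2)·k2); k4 = f(x_n + h, u_n + h·k3); u_{n+1} = u_n + (h/6)·(k1 + 2k2 + 2k3 + k4).
x=-0.400000, u=-0.900000:
  k1 = f(-0.400000, -0.900000) = 2.907913
  k2 = f(-0.135000, -0.129403) = 2.289568
  k3 = f(-0.135000, -0.293264) = 2.453429
  k4 = f(0.130000, 0.400318) = 1.761287
  u ← -0.900000 + (0.53/6)·(k1 + 2k2 + 2k3 + k4) = 0.350376
u(0.13) ≈ 0.3504

0.3504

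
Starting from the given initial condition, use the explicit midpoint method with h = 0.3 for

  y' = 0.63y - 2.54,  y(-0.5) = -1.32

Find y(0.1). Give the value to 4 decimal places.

Midpoint: k1 = f(s_n, y_n); k2 = f(s_n + h/2, y_n + (h/2)·k1); y_{n+1} = y_n + h·k2.
s=-0.500000, y=-1.320000:
  k1 = f(-0.500000, -1.320000) = -3.371600
  k2 = f(-0.350000, -1.825740) = -3.690216
  y ← -1.320000 + 0.3·(-3.690216) = -2.427065
s=-0.200000, y=-2.427065:
  k1 = f(-0.200000, -2.427065) = -4.069051
  k2 = f(-0.050000, -3.037422) = -4.453576
  y ← -2.427065 + 0.3·(-4.453576) = -3.763138
y(0.1) ≈ -3.7631

-3.7631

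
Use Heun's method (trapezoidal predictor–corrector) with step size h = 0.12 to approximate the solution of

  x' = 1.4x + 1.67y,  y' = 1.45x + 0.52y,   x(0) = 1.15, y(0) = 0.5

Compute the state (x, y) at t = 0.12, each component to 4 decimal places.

Heun on (x,y): k1 = f(t_n, state_n); k2 = f(t_n + h, state_n + h·k1); state_{n+1} = state_n + (h/2)·(k1 + k2).
0.000000: (1.150000, 0.500000)
  k1 = (2.445000, 1.927500)
  predictor → (1.443400, 0.731300)
  k2 = (3.242031, 2.473206)
  → (1.491222, 0.764042)
(x(0.12), y(0.12)) ≈ (1.4912, 0.7640)

1.4912, 0.7640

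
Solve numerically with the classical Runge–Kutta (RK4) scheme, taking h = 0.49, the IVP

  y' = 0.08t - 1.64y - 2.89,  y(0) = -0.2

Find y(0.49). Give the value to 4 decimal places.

RK4: k1 = f(t_n, y_n); k2 = f(t_n + h/2, y_n + (h/2)·k1); k3 = f(t_n + h/2, y_n + (h/2)·k2); k4 = f(t_n + h, y_n + h·k3); y_{n+1} = y_n + (h/6)·(k1 + 2k2 + 2k3 + k4).
t=0.000000, y=-0.200000:
  k1 = f(0.000000, -0.200000) = -2.562000
  k2 = f(0.245000, -0.827690) = -1.512988
  k3 = f(0.245000, -0.570682) = -1.934481
  k4 = f(0.490000, -1.147896) = -0.968251
  y ← -0.200000 + (0.49/6)·(k1 + 2k2 + 2k3 + k4) = -1.051391
y(0.49) ≈ -1.0514

-1.0514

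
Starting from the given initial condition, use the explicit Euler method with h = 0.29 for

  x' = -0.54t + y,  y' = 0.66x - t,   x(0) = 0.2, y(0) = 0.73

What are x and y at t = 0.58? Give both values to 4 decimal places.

Euler on (x,y): x_{n+1} = x_n + h·x', y_{n+1} = y_n + h·y'.
0.000000: (0.200000, 0.730000); f=(0.730000, 0.132000) → (0.411700, 0.768280)
0.290000: (0.411700, 0.768280); f=(0.611680, -0.018278) → (0.589087, 0.762979)
(x(0.58), y(0.58)) ≈ (0.5891, 0.7630)

0.5891, 0.7630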